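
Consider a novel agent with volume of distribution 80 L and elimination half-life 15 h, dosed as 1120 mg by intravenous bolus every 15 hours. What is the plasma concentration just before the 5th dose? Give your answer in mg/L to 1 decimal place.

f = (1/2)^(τ/t½) = (1/2)^(15/15) ≈ 0.5000.
C₀ = D/Vd = 1120/80 ≈ 14.000 mg/L.
Before the 5th dose, 4 doses have been given. Superposition: Cmin = C₀·(f + f² + … + f^4).
≈ 14.000 × (0.5000 + 0.2500 + 0.1250 + 0.0625) ≈ 14.000 × 0.9375 ≈ 13.125 mg/L.

13.1 mg/L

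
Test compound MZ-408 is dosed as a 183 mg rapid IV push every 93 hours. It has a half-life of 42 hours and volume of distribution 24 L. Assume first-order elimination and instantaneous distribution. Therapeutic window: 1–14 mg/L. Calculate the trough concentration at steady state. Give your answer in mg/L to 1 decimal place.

2.1 mg/L

k = ln2/t½ = ln2/42 ≈ 0.016504 h⁻¹; fraction remaining f = e^(−kτ) = e^(−0.016504×93) ≈ 0.2155.
Accumulation ratio R = 1/(1 − f) ≈ 1/0.7845 ≈ 1.2747.
Single-dose peak C₀ = D/Vd = 183/24 ≈ 7.625 mg/L.
Steady-state peak Cmax,ss = C₀·R ≈ 7.625 × 1.2747 ≈ 9.720 mg/L.
One interval later, Cmin,ss = Cmax,ss·e^(−kτ) ≈ 9.720 × 0.2155 ≈ 2.095 mg/L.
Trough 2.1 mg/L vs MEC 1 mg/L: adequate.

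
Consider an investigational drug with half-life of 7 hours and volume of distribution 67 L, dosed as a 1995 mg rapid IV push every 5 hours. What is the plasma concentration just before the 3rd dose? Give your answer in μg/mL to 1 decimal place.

29.2 μg/mL

f = (1/2)^(τ/t½) = (1/2)^(5/7) ≈ 0.6095.
C₀ = D/Vd = 1995/67 ≈ 29.776 μg/mL.
Before the 3rd dose, 2 doses have been given. Superposition: Cmin = C₀·(f + f²).
≈ 29.776 × (0.6095 + 0.3715) ≈ 29.776 × 0.9810 ≈ 29.210 μg/mL.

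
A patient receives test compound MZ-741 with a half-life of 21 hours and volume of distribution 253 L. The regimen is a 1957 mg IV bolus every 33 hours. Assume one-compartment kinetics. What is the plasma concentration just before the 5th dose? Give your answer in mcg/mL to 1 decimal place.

f = (1/2)^(τ/t½) = (1/2)^(33/21) ≈ 0.3365.
C₀ = D/Vd = 1957/253 ≈ 7.735 mcg/mL.
Before the 5th dose, 4 doses have been given. Superposition: Cmin = C₀·(f + f² + … + f^4).
≈ 7.735 × (0.3365 + 0.1132 + 0.0381 + 0.0128) ≈ 7.735 × 0.5006 ≈ 3.872 mcg/mL.

3.9 mcg/mL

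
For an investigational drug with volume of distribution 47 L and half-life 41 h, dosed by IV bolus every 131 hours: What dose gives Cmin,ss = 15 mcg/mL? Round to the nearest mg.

τ/t½ = 131/41 ≈ 3.1951, so f = (1/2)^(131/41) ≈ 0.109187.
Cmin,ss = (D/Vd)·f/(1−f), so D = Cmin,ss·Vd·(1−f)/f.
D = 15 × 47 × (1−f)/f ≈ 15 × 47 × 8.15860 ≈ 5751.81 mg.

5752 mg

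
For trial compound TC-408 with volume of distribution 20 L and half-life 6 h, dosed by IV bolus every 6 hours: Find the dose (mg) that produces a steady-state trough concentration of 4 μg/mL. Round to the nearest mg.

τ/t½ = 6/6 ≈ 1, so f = (1/2)^(6/6) ≈ 0.500000.
Cmin,ss = (D/Vd)·f/(1−f), so D = Cmin,ss·Vd·(1−f)/f.
D = 4 × 20 × (1−f)/f ≈ 4 × 20 × 1.00000 ≈ 80.00 mg.

80 mg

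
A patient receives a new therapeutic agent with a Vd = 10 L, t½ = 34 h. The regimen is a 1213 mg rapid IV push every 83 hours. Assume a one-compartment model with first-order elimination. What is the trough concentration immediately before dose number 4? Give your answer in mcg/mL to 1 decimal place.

27.2 mcg/mL

f = (1/2)^(τ/t½) = (1/2)^(83/34) ≈ 0.1841.
C₀ = D/Vd = 1213/10 ≈ 121.300 mcg/mL.
Before the 4th dose, 3 doses have been given. Superposition: Cmin = C₀·(f + f² + … + f^3).
≈ 121.300 × (0.1841 + 0.0339 + 0.0062) ≈ 121.300 × 0.2242 ≈ 27.195 mcg/mL.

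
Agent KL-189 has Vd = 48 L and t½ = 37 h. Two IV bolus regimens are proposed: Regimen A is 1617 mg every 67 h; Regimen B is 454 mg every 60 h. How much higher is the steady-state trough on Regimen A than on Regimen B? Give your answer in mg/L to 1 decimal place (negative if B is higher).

8.9 mg/L

Regimen A: f = (1/2)^(67/37) ≈ 0.2850; Cmin,ss = (1617/48)·f/(1−f) ≈ 13.428 mg/L.
Regimen B: f = (1/2)^(60/37) ≈ 0.3250; Cmin,ss = (454/48)·f/(1−f) ≈ 4.554 mg/L.
Difference ≈ 13.428 − 4.554 ≈ 8.874 mg/L.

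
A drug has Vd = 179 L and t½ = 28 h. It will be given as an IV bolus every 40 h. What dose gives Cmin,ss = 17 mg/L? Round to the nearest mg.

5148 mg

τ/t½ = 40/28 ≈ 1.4286, so f = (1/2)^(40/28) ≈ 0.371499.
Cmin,ss = (D/Vd)·f/(1−f), so D = Cmin,ss·Vd·(1−f)/f.
D = 17 × 179 × (1−f)/f ≈ 17 × 179 × 1.69180 ≈ 5148.15 mg.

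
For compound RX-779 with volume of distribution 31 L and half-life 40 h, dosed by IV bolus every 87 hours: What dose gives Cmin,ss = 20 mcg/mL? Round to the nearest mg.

2180 mg

τ/t½ = 87/40 ≈ 2.175, so f = (1/2)^(87/40) ≈ 0.221442.
Cmin,ss = (D/Vd)·f/(1−f), so D = Cmin,ss·Vd·(1−f)/f.
D = 20 × 31 × (1−f)/f ≈ 20 × 31 × 3.51586 ≈ 2179.83 mg.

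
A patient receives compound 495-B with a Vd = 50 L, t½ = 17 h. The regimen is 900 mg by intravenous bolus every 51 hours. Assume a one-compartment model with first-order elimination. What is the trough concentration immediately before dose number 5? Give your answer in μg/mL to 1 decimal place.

2.6 μg/mL

f = (1/2)^(τ/t½) = (1/2)^(51/17) ≈ 0.1250.
C₀ = D/Vd = 900/50 ≈ 18.000 μg/mL.
Before the 5th dose, 4 doses have been given. Superposition: Cmin = C₀·(f + f² + … + f^4).
≈ 18.000 × (0.1250 + 0.0156 + 0.0020 + 0.0002) ≈ 18.000 × 0.1428 ≈ 2.570 μg/mL.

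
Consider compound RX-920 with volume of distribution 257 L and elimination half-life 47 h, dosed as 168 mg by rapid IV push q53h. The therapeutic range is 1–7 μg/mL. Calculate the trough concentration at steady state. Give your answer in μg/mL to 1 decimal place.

Over one 53-h interval, 53/47 ≈ 1.1277 half-lives elapse, leaving f ≈ 0.4577 of each dose.
At steady state, accumulation factor R = 1/(1 − e^(−kτ)) ≈ 1.8440.
Each bolus raises the concentration by D/Vd = 168/257 ≈ 0.654 μg/mL.
Cmax,ss = C₀/(1 − f) ≈ 0.654/0.5423 ≈ 1.206 μg/mL.
Steady-state trough Cmin,ss = Cmax,ss·f ≈ 1.206 × 0.4577 ≈ 0.552 μg/mL.
Trough 0.6 μg/mL vs MEC 1 μg/mL: subtherapeutic.

0.6 μg/mL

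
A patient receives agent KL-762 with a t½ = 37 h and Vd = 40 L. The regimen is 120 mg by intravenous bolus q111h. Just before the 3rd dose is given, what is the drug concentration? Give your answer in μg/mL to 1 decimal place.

0.4 μg/mL

f = (1/2)^(τ/t½) = (1/2)^(111/37) ≈ 0.1250.
C₀ = D/Vd = 120/40 ≈ 3.000 μg/mL.
Before the 3rd dose, 2 doses have been given. Superposition: Cmin = C₀·(f + f²).
≈ 3.000 × (0.1250 + 0.0156) ≈ 3.000 × 0.1406 ≈ 0.422 μg/mL.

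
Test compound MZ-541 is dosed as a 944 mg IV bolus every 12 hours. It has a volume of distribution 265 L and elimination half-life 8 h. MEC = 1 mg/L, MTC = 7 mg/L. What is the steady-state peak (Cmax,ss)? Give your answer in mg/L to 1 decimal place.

Over one 12-h interval, 12/8 ≈ 1.5 half-lives elapse, leaving f ≈ 0.3536 of each dose.
Accumulation ratio R = 1/(1 − f) ≈ 1/0.6464 ≈ 1.5470.
Single-dose peak C₀ = D/Vd = 944/265 ≈ 3.562 mg/L.
Steady-state peak Cmax,ss = C₀·R ≈ 3.562 × 1.5470 ≈ 5.510 mg/L.
Peak 5.5 mg/L vs MTC 7 mg/L: below toxic threshold.

5.5 mg/L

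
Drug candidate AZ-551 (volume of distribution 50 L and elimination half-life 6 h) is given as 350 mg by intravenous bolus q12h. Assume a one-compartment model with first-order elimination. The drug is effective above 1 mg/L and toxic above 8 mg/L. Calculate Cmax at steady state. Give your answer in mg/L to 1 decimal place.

9.3 mg/L

The dosing interval is 2 half-lives, so f = 2^(−2) = 0.25.
At steady state, R = 1/(1 − 0.25) = 4/3.
Single-dose peak C₀ = D/Vd = 350/50 = 7 mg/L.
Steady-state peak Cmax,ss = C₀·R = 7 × 4/3 ≈ 9.333 mg/L.
Peak 9.3 mg/L vs MTC 8 mg/L: exceeds toxic threshold.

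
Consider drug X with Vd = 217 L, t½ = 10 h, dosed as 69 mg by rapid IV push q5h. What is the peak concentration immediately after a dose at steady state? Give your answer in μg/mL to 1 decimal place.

τ/t½ = 5/10 ≈ 0.5, so fraction remaining f = (1/2)^(5/10) ≈ 0.7071.
At steady state, accumulation factor R = 1/(1 − e^(−kτ)) ≈ 3.4141.
Single-dose peak C₀ = D/Vd = 69/217 ≈ 0.318 μg/mL.
Steady-state peak Cmax,ss = C₀·R ≈ 0.318 × 3.4141 ≈ 1.086 μg/mL.

1.1 μg/mL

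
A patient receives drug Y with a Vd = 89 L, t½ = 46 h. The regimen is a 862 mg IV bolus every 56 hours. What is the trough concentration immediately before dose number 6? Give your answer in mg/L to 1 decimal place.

7.2 mg/L

f = (1/2)^(τ/t½) = (1/2)^(56/46) ≈ 0.4301.
C₀ = D/Vd = 862/89 ≈ 9.685 mg/L.
Before the 6th dose, 5 doses have been given. Superposition: Cmin = C₀·(f + f² + … + f^5).
≈ 9.685 × (0.4301 + 0.1850 + 0.0796 + 0.0342 + 0.0147) ≈ 9.685 × 0.7436 ≈ 7.202 mg/L.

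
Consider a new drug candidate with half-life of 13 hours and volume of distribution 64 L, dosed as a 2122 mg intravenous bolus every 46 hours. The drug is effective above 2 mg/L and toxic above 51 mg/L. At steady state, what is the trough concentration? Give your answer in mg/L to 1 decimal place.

τ/t½ = 46/13 ≈ 3.5385, so fraction remaining f = (1/2)^(46/13) ≈ 0.0861.
Each bolus raises the concentration by D/Vd = 2122/64 ≈ 33.156 mg/L.
Steady-state trough Cmin,ss = C₀·f/(1−f) ≈ 33.156 × 0.0861/0.9139 ≈ 3.124 mg/L.
Trough 3.1 mg/L vs MEC 2 mg/L: adequate.

3.1 mg/L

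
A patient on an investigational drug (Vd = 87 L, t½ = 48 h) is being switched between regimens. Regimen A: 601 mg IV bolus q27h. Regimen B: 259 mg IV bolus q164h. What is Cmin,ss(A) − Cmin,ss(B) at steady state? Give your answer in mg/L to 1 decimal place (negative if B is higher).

14.2 mg/L

Regimen A: f = (1/2)^(27/48) ≈ 0.6771; Cmin,ss = (601/87)·f/(1−f) ≈ 14.486 mg/L.
Regimen B: f = (1/2)^(164/48) ≈ 0.0936; Cmin,ss = (259/87)·f/(1−f) ≈ 0.307 mg/L.
Difference ≈ 14.486 − 0.307 ≈ 14.179 mg/L.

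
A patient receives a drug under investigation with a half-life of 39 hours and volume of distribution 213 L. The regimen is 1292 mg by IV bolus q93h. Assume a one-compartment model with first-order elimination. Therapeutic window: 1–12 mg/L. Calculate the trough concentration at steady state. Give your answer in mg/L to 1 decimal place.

τ/t½ = 93/39 ≈ 2.3846, so fraction remaining f = (1/2)^(93/39) ≈ 0.1915.
At steady state, accumulation factor R = 1/(1 − e^(−kτ)) ≈ 1.2369.
Each bolus raises the concentration by D/Vd = 1292/213 ≈ 6.066 mg/L.
Steady-state peak Cmax,ss = C₀·R ≈ 6.066 × 1.2369 ≈ 7.503 mg/L.
One interval later, Cmin,ss = Cmax,ss·e^(−kτ) ≈ 7.503 × 0.1915 ≈ 1.437 mg/L.
Trough 1.4 mg/L vs MEC 1 mg/L: adequate.

1.4 mg/L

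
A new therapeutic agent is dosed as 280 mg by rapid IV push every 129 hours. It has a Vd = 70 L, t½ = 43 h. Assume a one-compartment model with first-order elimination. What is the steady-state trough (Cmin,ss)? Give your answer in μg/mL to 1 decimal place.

The dosing interval is 3 half-lives, so f = 2^(−3) = 0.125.
Accumulation ratio R = 1/(1 − f) = 1/0.875 = 8/7.
Single-dose peak C₀ = D/Vd = 280/70 = 4 μg/mL.
Steady-state peak Cmax,ss = C₀·R = 4 × 8/7 ≈ 4.571 μg/mL.
Steady-state trough Cmin,ss = Cmax,ss·f ≈ 4.571 × 0.125 ≈ 0.571 μg/mL.

0.6 μg/mL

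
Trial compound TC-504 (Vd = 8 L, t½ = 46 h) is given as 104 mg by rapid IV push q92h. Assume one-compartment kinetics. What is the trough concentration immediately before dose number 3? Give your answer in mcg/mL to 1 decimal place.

f = (1/2)^(τ/t½) = (1/2)^(92/46) ≈ 0.2500.
C₀ = D/Vd = 104/8 ≈ 13.000 mcg/mL.
Before the 3rd dose, 2 doses have been given. Superposition: Cmin = C₀·(f + f²).
≈ 13.000 × (0.2500 + 0.0625) ≈ 13.000 × 0.3125 ≈ 4.062 mcg/mL.

4.1 mcg/mL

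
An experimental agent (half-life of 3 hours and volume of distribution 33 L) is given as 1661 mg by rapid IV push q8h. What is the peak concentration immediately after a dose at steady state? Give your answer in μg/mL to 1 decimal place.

59.7 μg/mL

τ/t½ = 8/3 ≈ 2.6667, so fraction remaining f = (1/2)^(8/3) ≈ 0.1575.
At steady state, accumulation factor R = 1/(1 − e^(−kτ)) ≈ 1.1869.
Single-dose peak C₀ = D/Vd = 1661/33 ≈ 50.333 μg/mL.
Steady-state peak Cmax,ss = C₀·R ≈ 50.333 × 1.1869 ≈ 59.740 μg/mL.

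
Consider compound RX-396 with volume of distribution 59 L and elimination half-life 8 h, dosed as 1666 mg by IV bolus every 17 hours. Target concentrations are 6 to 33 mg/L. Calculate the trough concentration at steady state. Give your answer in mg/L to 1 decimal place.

k = ln2/t½ = ln2/8 ≈ 0.086643 h⁻¹; fraction remaining f = e^(−kτ) = e^(−0.086643×17) ≈ 0.2293.
Accumulation ratio R = 1/(1 − f) ≈ 1/0.7707 ≈ 1.2975.
Single-dose peak C₀ = D/Vd = 1666/59 ≈ 28.237 mg/L.
Steady-state peak Cmax,ss = C₀·R ≈ 28.237 × 1.2975 ≈ 36.638 mg/L.
Steady-state trough Cmin,ss = Cmax,ss·f ≈ 36.638 × 0.2293 ≈ 8.401 mg/L.
Trough 8.4 mg/L vs MEC 6 mg/L: adequate.

8.4 mg/L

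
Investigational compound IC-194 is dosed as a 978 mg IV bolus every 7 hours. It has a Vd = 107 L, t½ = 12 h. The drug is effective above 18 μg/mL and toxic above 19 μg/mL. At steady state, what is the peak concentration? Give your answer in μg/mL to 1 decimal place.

27.5 μg/mL

τ/t½ = 7/12 ≈ 0.58333, so fraction remaining f = (1/2)^(7/12) ≈ 0.6674.
At steady state, accumulation factor R = 1/(1 − e^(−kτ)) ≈ 3.0066.
Single-dose peak C₀ = D/Vd = 978/107 ≈ 9.140 μg/mL.
Steady-state peak Cmax,ss = C₀·R ≈ 9.140 × 3.0066 ≈ 27.480 μg/mL.
Peak 27.5 μg/mL vs MTC 19 μg/mL: exceeds toxic threshold.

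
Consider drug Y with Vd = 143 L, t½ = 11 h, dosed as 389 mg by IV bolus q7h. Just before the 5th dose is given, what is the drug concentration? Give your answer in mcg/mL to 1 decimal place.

f = (1/2)^(τ/t½) = (1/2)^(7/11) ≈ 0.6433.
C₀ = D/Vd = 389/143 ≈ 2.720 mcg/mL.
Before the 5th dose, 4 doses have been given. Superposition: Cmin = C₀·(f + f² + … + f^4).
≈ 2.720 × (0.6433 + 0.4138 + 0.2662 + 0.1713) ≈ 2.720 × 1.4946 ≈ 4.065 mcg/mL.

4.1 mcg/mL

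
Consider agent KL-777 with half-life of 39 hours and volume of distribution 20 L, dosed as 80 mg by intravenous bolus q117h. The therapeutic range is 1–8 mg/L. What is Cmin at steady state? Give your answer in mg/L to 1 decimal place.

0.6 mg/L

τ = 117 h = 3 half-lives, so f = (1/2)^3 = 0.125.
At steady state, R = 1/(1 − 0.125) = 8/7.
Single-dose peak C₀ = D/Vd = 80/20 = 4 mg/L.
Steady-state peak Cmax,ss = C₀·R = 4 × 8/7 ≈ 4.571 mg/L.
Steady-state trough Cmin,ss = Cmax,ss·f ≈ 4.571 × 0.125 ≈ 0.571 mg/L.
Trough 0.6 mg/L vs MEC 1 mg/L: subtherapeutic.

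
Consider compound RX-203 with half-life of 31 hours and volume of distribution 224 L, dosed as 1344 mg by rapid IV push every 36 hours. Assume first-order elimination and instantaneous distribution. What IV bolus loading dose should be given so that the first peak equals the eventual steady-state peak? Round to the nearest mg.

2431 mg

f = (1/2)^(36/31) ≈ 0.447112; accumulation ratio R = 1/(1−f) ≈ 1.80868.
Loading dose to hit Cmax,ss on first dose: D_load = D_maint·R ≈ 1344 × 1.80868 ≈ 2430.87 mg.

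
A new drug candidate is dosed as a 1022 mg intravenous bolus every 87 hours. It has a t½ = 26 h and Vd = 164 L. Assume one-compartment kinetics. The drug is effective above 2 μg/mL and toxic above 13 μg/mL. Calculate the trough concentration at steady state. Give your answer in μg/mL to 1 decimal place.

k = ln2/t½ = ln2/26 ≈ 0.026660 h⁻¹; fraction remaining f = e^(−kτ) = e^(−0.026660×87) ≈ 0.0983.
Each bolus raises the concentration by D/Vd = 1022/164 ≈ 6.232 μg/mL.
Steady-state trough Cmin,ss = C₀·f/(1−f) ≈ 6.232 × 0.0983/0.9017 ≈ 0.679 μg/mL.
Trough 0.7 μg/mL vs MEC 2 μg/mL: subtherapeutic.

0.7 μg/mL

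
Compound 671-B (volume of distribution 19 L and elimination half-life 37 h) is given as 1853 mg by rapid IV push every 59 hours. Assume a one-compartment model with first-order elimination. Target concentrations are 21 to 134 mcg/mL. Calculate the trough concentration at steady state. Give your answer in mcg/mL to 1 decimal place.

48.3 mcg/mL

Over one 59-h interval, 59/37 ≈ 1.5946 half-lives elapse, leaving f ≈ 0.3311 of each dose.
Accumulation ratio R = 1/(1 − f) ≈ 1/0.6689 ≈ 1.4950.
Each bolus raises the concentration by D/Vd = 1853/19 ≈ 97.526 mcg/mL.
Steady-state peak Cmax,ss = C₀·R ≈ 97.526 × 1.4950 ≈ 145.801 mcg/mL.
Steady-state trough Cmin,ss = Cmax,ss·f ≈ 145.801 × 0.3311 ≈ 48.275 mcg/mL.
Trough 48.3 mcg/mL vs MEC 21 mcg/mL: adequate.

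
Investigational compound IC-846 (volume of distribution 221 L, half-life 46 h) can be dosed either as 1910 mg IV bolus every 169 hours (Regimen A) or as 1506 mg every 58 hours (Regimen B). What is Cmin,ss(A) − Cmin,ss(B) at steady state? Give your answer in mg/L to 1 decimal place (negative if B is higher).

Regimen A: f = (1/2)^(169/46) ≈ 0.0784; Cmin,ss = (1910/221)·f/(1−f) ≈ 0.735 mg/L.
Regimen B: f = (1/2)^(58/46) ≈ 0.4173; Cmin,ss = (1506/221)·f/(1−f) ≈ 4.880 mg/L.
Difference ≈ 0.735 − 4.880 ≈ -4.145 mg/L.

-4.1 mg/L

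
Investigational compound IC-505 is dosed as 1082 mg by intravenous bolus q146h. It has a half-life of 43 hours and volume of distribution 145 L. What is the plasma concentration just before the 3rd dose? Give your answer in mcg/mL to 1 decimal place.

0.8 mcg/mL

f = (1/2)^(τ/t½) = (1/2)^(146/43) ≈ 0.0950.
C₀ = D/Vd = 1082/145 ≈ 7.462 mcg/mL.
Before the 3rd dose, 2 doses have been given. Superposition: Cmin = C₀·(f + f²).
≈ 7.462 × (0.0950 + 0.0090) ≈ 7.462 × 0.1040 ≈ 0.776 mcg/mL.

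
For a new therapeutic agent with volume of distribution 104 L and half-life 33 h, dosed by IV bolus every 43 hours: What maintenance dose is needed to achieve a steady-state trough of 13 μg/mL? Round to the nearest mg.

τ/t½ = 43/33 ≈ 1.303, so f = (1/2)^(43/33) ≈ 0.405274.
Cmin,ss = (D/Vd)·f/(1−f), so D = Cmin,ss·Vd·(1−f)/f.
D = 13 × 104 × (1−f)/f ≈ 13 × 104 × 1.46747 ≈ 1984.02 mg.

1984 mg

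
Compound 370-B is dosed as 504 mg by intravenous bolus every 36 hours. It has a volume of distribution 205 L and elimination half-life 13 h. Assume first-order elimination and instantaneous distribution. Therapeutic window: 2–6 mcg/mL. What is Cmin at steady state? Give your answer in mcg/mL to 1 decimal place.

0.4 mcg/mL

k = ln2/t½ = ln2/13 ≈ 0.053319 h⁻¹; fraction remaining f = e^(−kτ) = e^(−0.053319×36) ≈ 0.1467.
At steady state, accumulation factor R = 1/(1 − e^(−kτ)) ≈ 1.1719.
Single-dose peak C₀ = D/Vd = 504/205 ≈ 2.459 mcg/mL.
Cmax,ss = C₀/(1 − f) ≈ 2.459/0.8533 ≈ 2.882 mcg/mL.
One interval later, Cmin,ss = Cmax,ss·e^(−kτ) ≈ 2.882 × 0.1467 ≈ 0.423 mcg/mL.
Trough 0.4 mcg/mL vs MEC 2 mcg/mL: subtherapeutic.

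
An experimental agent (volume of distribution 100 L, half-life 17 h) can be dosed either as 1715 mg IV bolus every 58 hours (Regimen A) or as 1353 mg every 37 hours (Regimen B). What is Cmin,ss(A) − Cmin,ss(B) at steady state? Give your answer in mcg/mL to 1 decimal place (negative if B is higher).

-2.1 mcg/mL

Regimen A: f = (1/2)^(58/17) ≈ 0.0940; Cmin,ss = (1715/100)·f/(1−f) ≈ 1.779 mcg/mL.
Regimen B: f = (1/2)^(37/17) ≈ 0.2212; Cmin,ss = (1353/100)·f/(1−f) ≈ 3.843 mcg/mL.
Difference ≈ 1.779 − 3.843 ≈ -2.064 mcg/mL.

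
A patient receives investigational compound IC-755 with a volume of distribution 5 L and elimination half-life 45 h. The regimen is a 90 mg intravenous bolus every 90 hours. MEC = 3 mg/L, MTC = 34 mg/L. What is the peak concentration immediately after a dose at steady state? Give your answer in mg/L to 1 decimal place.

The dosing interval is 2 half-lives, so f = 2^(−2) = 0.25.
At steady state, R = 1/(1 − 0.25) = 4/3.
Single-dose peak C₀ = D/Vd = 90/5 = 18 mg/L.
Steady-state peak Cmax,ss = C₀·R = 18 × 4/3 ≈ 24.000 mg/L.
Peak 24.0 mg/L vs MTC 34 mg/L: below toxic threshold.

24.0 mg/L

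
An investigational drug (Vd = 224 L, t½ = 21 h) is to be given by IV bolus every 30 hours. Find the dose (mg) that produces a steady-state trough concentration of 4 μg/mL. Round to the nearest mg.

1516 mg

τ/t½ = 30/21 ≈ 1.4286, so f = (1/2)^(30/21) ≈ 0.371499.
Cmin,ss = (D/Vd)·f/(1−f), so D = Cmin,ss·Vd·(1−f)/f.
D = 4 × 224 × (1−f)/f ≈ 4 × 224 × 1.69180 ≈ 1515.85 mg.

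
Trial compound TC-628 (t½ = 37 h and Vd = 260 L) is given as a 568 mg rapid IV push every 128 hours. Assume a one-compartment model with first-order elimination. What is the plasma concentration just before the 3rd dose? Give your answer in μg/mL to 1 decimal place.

f = (1/2)^(τ/t½) = (1/2)^(128/37) ≈ 0.0909.
C₀ = D/Vd = 568/260 ≈ 2.185 μg/mL.
Before the 3rd dose, 2 doses have been given. Superposition: Cmin = C₀·(f + f²).
≈ 2.185 × (0.0909 + 0.0083) ≈ 2.185 × 0.0992 ≈ 0.217 μg/mL.

0.2 μg/mL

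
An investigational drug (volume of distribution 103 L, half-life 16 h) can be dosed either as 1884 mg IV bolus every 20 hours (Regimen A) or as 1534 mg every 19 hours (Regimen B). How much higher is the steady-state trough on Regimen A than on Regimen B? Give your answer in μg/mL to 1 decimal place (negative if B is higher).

Regimen A: f = (1/2)^(20/16) ≈ 0.4204; Cmin,ss = (1884/103)·f/(1−f) ≈ 13.267 μg/mL.
Regimen B: f = (1/2)^(19/16) ≈ 0.4391; Cmin,ss = (1534/103)·f/(1−f) ≈ 11.659 μg/mL.
Difference ≈ 13.267 − 11.659 ≈ 1.608 μg/mL.

1.6 μg/mL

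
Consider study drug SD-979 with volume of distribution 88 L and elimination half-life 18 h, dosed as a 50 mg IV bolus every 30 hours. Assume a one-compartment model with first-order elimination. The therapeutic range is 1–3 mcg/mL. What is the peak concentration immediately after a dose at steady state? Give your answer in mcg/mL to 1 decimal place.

k = ln2/t½ = ln2/18 ≈ 0.038508 h⁻¹; fraction remaining f = e^(−kτ) = e^(−0.038508×30) ≈ 0.3150.
Accumulation ratio R = 1/(1 − f) ≈ 1/0.6850 ≈ 1.4599.
Each bolus raises the concentration by D/Vd = 50/88 ≈ 0.568 mcg/mL.
Steady-state peak Cmax,ss = C₀·R ≈ 0.568 × 1.4599 ≈ 0.829 mcg/mL.
Peak 0.8 mcg/mL vs MTC 3 mcg/mL: below toxic threshold.

0.8 mcg/mL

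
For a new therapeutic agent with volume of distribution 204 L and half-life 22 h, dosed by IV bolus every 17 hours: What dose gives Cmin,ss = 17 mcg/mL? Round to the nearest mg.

τ/t½ = 17/22 ≈ 0.77273, so f = (1/2)^(17/22) ≈ 0.585310.
Cmin,ss = (D/Vd)·f/(1−f), so D = Cmin,ss·Vd·(1−f)/f.
D = 17 × 204 × (1−f)/f ≈ 17 × 204 × 0.70850 ≈ 2457.08 mg.

2457 mg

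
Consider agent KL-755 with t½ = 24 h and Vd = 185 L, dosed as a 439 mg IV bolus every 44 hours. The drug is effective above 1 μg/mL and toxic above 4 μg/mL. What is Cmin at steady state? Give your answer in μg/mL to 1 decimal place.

0.9 μg/mL

Over one 44-h interval, 44/24 ≈ 1.8333 half-lives elapse, leaving f ≈ 0.2806 of each dose.
At steady state, accumulation factor R = 1/(1 − e^(−kτ)) ≈ 1.3900.
Single-dose peak C₀ = D/Vd = 439/185 ≈ 2.373 μg/mL.
Cmax,ss = C₀/(1 − f) ≈ 2.373/0.7194 ≈ 3.299 μg/mL.
Steady-state trough Cmin,ss = Cmax,ss·f ≈ 3.299 × 0.2806 ≈ 0.926 μg/mL.
Trough 0.9 μg/mL vs MEC 1 μg/mL: subtherapeutic.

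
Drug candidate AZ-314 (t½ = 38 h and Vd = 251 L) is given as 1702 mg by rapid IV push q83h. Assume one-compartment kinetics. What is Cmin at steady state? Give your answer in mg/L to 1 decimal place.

1.9 mg/L

k = ln2/t½ = ln2/38 ≈ 0.018241 h⁻¹; fraction remaining f = e^(−kτ) = e^(−0.018241×83) ≈ 0.2200.
Single-dose peak C₀ = D/Vd = 1702/251 ≈ 6.781 mg/L.
Steady-state trough Cmin,ss = C₀·f/(1−f) ≈ 6.781 × 0.2200/0.7800 ≈ 1.913 mg/L.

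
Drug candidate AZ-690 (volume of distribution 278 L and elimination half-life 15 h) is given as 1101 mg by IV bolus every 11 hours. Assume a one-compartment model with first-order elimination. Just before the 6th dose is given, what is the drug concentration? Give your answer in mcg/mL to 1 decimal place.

f = (1/2)^(τ/t½) = (1/2)^(11/15) ≈ 0.6015.
C₀ = D/Vd = 1101/278 ≈ 3.960 mcg/mL.
Before the 6th dose, 5 doses have been given. Superposition: Cmin = C₀·(f + f² + … + f^5).
≈ 3.960 × (0.6015 + 0.3618 + 0.2176 + 0.1309 + 0.0787) ≈ 3.960 × 1.3905 ≈ 5.506 mcg/mL.

5.5 mcg/mL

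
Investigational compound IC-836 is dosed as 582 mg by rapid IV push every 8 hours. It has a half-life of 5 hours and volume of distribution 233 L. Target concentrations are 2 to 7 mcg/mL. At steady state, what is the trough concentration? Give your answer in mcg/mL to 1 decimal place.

τ/t½ = 8/5 ≈ 1.6, so fraction remaining f = (1/2)^(8/5) ≈ 0.3299.
At steady state, accumulation factor R = 1/(1 − e^(−kτ)) ≈ 1.4923.
Each bolus raises the concentration by D/Vd = 582/233 ≈ 2.498 mcg/mL.
Steady-state peak Cmax,ss = C₀·R ≈ 2.498 × 1.4923 ≈ 3.728 mcg/mL.
One interval later, Cmin,ss = Cmax,ss·e^(−kτ) ≈ 3.728 × 0.3299 ≈ 1.230 mcg/mL.
Trough 1.2 mcg/mL vs MEC 2 mcg/mL: subtherapeutic.

1.2 mcg/mL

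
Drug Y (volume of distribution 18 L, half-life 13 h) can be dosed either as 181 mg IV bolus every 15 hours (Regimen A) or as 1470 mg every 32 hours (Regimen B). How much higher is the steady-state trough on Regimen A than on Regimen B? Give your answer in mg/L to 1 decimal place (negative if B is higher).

Regimen A: f = (1/2)^(15/13) ≈ 0.4494; Cmin,ss = (181/18)·f/(1−f) ≈ 8.207 mg/L.
Regimen B: f = (1/2)^(32/13) ≈ 0.1816; Cmin,ss = (1470/18)·f/(1−f) ≈ 18.122 mg/L.
Difference ≈ 8.207 − 18.122 ≈ -9.915 mg/L.

-9.9 mg/L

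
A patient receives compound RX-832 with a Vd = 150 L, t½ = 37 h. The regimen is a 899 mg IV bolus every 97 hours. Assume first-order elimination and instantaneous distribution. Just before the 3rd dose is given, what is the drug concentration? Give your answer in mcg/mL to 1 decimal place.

f = (1/2)^(τ/t½) = (1/2)^(97/37) ≈ 0.1625.
C₀ = D/Vd = 899/150 ≈ 5.993 mcg/mL.
Before the 3rd dose, 2 doses have been given. Superposition: Cmin = C₀·(f + f²).
≈ 5.993 × (0.1625 + 0.0264) ≈ 5.993 × 0.1889 ≈ 1.132 mcg/mL.

1.1 mcg/mL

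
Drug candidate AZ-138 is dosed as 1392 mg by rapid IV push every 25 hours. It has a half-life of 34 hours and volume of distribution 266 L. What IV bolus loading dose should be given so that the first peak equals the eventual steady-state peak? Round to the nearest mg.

f = (1/2)^(25/34) ≈ 0.600696; accumulation ratio R = 1/(1−f) ≈ 2.50436.
Loading dose to hit Cmax,ss on first dose: D_load = D_maint·R ≈ 1392 × 2.50436 ≈ 3486.07 mg.

3486 mg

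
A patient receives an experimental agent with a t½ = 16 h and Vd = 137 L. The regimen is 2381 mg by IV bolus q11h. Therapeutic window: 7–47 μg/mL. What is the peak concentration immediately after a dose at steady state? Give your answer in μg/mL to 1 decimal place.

k = ln2/t½ = ln2/16 ≈ 0.043322 h⁻¹; fraction remaining f = e^(−kτ) = e^(−0.043322×11) ≈ 0.6209.
At steady state, accumulation factor R = 1/(1 − e^(−kτ)) ≈ 2.6378.
Single-dose peak C₀ = D/Vd = 2381/137 ≈ 17.380 μg/mL.
Steady-state peak Cmax,ss = C₀·R ≈ 17.380 × 2.6378 ≈ 45.845 μg/mL.
Peak 45.8 μg/mL vs MTC 47 μg/mL: below toxic threshold.

45.8 μg/mL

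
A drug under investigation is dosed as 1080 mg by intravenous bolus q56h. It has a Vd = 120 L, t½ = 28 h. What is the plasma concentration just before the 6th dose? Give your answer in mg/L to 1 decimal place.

3.0 mg/L

f = (1/2)^(τ/t½) = (1/2)^(56/28) ≈ 0.2500.
C₀ = D/Vd = 1080/120 ≈ 9.000 mg/L.
Before the 6th dose, 5 doses have been given. Superposition: Cmin = C₀·(f + f² + … + f^5).
≈ 9.000 × (0.2500 + 0.0625 + 0.0156 + 0.0039 + 0.0010) ≈ 9.000 × 0.3330 ≈ 2.997 mg/L.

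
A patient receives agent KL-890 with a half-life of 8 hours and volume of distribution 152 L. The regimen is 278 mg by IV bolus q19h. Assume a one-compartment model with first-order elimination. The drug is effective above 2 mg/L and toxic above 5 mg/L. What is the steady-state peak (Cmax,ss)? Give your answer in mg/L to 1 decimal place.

Over one 19-h interval, 19/8 ≈ 2.375 half-lives elapse, leaving f ≈ 0.1928 of each dose.
At steady state, accumulation factor R = 1/(1 − e^(−kτ)) ≈ 1.2389.
Each bolus raises the concentration by D/Vd = 278/152 ≈ 1.829 mg/L.
Cmax,ss = C₀/(1 − f) ≈ 1.829/0.8072 ≈ 2.266 mg/L.
Peak 2.3 mg/L vs MTC 5 mg/L: below toxic threshold.

2.3 mg/L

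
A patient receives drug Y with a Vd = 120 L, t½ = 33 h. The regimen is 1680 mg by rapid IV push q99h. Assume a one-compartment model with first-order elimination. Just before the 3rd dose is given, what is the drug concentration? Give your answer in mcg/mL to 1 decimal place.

f = (1/2)^(τ/t½) = (1/2)^(99/33) ≈ 0.1250.
C₀ = D/Vd = 1680/120 ≈ 14.000 mcg/mL.
Before the 3rd dose, 2 doses have been given. Superposition: Cmin = C₀·(f + f²).
≈ 14.000 × (0.1250 + 0.0156) ≈ 14.000 × 0.1406 ≈ 1.968 mcg/mL.

2.0 mcg/mL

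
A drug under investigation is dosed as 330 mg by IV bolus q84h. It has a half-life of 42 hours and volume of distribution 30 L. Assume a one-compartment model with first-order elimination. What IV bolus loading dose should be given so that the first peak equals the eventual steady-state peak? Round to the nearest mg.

440 mg

f = (1/2)^(84/42) ≈ 0.250000; accumulation ratio R = 1/(1−f) ≈ 1.33333.
Loading dose to hit Cmax,ss on first dose: D_load = D_maint·R ≈ 330 × 1.33333 ≈ 440.00 mg.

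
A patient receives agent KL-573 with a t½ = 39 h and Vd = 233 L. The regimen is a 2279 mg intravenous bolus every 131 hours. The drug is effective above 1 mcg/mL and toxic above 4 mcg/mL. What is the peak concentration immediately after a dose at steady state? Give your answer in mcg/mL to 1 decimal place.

10.8 mcg/mL

k = ln2/t½ = ln2/39 ≈ 0.017773 h⁻¹; fraction remaining f = e^(−kτ) = e^(−0.017773×131) ≈ 0.0975.
Accumulation ratio R = 1/(1 − f) ≈ 1/0.9025 ≈ 1.1080.
Single-dose peak C₀ = D/Vd = 2279/233 ≈ 9.781 mcg/mL.
Steady-state peak Cmax,ss = C₀·R ≈ 9.781 × 1.1080 ≈ 10.837 mcg/mL.
Peak 10.8 mcg/mL vs MTC 4 mcg/mL: exceeds toxic threshold.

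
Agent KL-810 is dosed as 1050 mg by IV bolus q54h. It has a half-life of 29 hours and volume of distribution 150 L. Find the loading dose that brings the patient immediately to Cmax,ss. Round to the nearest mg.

1448 mg

f = (1/2)^(54/29) ≈ 0.275082; accumulation ratio R = 1/(1−f) ≈ 1.37947.
Loading dose to hit Cmax,ss on first dose: D_load = D_maint·R ≈ 1050 × 1.37947 ≈ 1448.44 mg.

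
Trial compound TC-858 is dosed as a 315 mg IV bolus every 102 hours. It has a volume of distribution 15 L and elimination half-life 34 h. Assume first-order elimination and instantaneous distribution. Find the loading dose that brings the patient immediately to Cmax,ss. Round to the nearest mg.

360 mg

f = (1/2)^(102/34) ≈ 0.125000; accumulation ratio R = 1/(1−f) ≈ 1.14286.
Loading dose to hit Cmax,ss on first dose: D_load = D_maint·R ≈ 315 × 1.14286 ≈ 360.00 mg.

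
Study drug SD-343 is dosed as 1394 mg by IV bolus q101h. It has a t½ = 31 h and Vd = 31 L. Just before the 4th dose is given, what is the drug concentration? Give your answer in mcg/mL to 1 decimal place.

f = (1/2)^(τ/t½) = (1/2)^(101/31) ≈ 0.1045.
C₀ = D/Vd = 1394/31 ≈ 44.968 mcg/mL.
Before the 4th dose, 3 doses have been given. Superposition: Cmin = C₀·(f + f² + … + f^3).
≈ 44.968 × (0.1045 + 0.0109 + 0.0011) ≈ 44.968 × 0.1165 ≈ 5.239 mcg/mL.

5.2 mcg/mL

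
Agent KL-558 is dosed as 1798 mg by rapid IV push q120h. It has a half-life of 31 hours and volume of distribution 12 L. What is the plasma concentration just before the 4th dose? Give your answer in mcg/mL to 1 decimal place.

f = (1/2)^(τ/t½) = (1/2)^(120/31) ≈ 0.0683.
C₀ = D/Vd = 1798/12 ≈ 149.833 mcg/mL.
Before the 4th dose, 3 doses have been given. Superposition: Cmin = C₀·(f + f² + … + f^3).
≈ 149.833 × (0.0683 + 0.0047 + 0.0003) ≈ 149.833 × 0.0733 ≈ 10.983 mcg/mL.

11.0 mcg/mL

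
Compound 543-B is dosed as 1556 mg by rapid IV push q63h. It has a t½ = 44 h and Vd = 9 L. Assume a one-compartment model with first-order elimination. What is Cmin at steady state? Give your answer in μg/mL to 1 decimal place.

101.8 μg/mL

τ/t½ = 63/44 ≈ 1.4318, so fraction remaining f = (1/2)^(63/44) ≈ 0.3707.
At steady state, accumulation factor R = 1/(1 − e^(−kτ)) ≈ 1.5891.
Single-dose peak C₀ = D/Vd = 1556/9 ≈ 172.889 μg/mL.
Steady-state peak Cmax,ss = C₀·R ≈ 172.889 × 1.5891 ≈ 274.738 μg/mL.
Steady-state trough Cmin,ss = Cmax,ss·f ≈ 274.738 × 0.3707 ≈ 101.845 μg/mL.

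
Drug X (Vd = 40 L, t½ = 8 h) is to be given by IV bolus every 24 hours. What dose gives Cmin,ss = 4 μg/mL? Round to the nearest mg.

1120 mg

τ/t½ = 24/8 ≈ 3, so f = (1/2)^(24/8) ≈ 0.125000.
Cmin,ss = (D/Vd)·f/(1−f), so D = Cmin,ss·Vd·(1−f)/f.
D = 4 × 40 × (1−f)/f ≈ 4 × 40 × 7.00000 ≈ 1120.00 mg.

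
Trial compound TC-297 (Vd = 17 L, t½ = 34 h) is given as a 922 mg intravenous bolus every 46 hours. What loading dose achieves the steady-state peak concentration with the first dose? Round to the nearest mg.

1515 mg

f = (1/2)^(46/34) ≈ 0.391493; accumulation ratio R = 1/(1−f) ≈ 1.64337.
Loading dose to hit Cmax,ss on first dose: D_load = D_maint·R ≈ 922 × 1.64337 ≈ 1515.19 mg.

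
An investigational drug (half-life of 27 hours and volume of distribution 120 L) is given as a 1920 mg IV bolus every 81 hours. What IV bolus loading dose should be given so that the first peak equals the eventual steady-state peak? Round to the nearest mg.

2194 mg

f = (1/2)^(81/27) ≈ 0.125000; accumulation ratio R = 1/(1−f) ≈ 1.14286.
Loading dose to hit Cmax,ss on first dose: D_load = D_maint·R ≈ 1920 × 1.14286 ≈ 2194.29 mg.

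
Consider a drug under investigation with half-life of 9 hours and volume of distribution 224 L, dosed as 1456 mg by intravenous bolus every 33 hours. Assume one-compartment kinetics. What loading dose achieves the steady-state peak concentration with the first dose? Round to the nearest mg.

1580 mg

f = (1/2)^(33/9) ≈ 0.078745; accumulation ratio R = 1/(1−f) ≈ 1.08548.
Loading dose to hit Cmax,ss on first dose: D_load = D_maint·R ≈ 1456 × 1.08548 ≈ 1580.46 mg.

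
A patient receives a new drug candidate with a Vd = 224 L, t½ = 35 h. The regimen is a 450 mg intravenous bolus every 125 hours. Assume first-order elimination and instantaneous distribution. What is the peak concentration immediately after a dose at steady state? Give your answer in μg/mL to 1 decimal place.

2.2 μg/mL

Over one 125-h interval, 125/35 ≈ 3.5714 half-lives elapse, leaving f ≈ 0.0841 of each dose.
Accumulation ratio R = 1/(1 − f) ≈ 1/0.9159 ≈ 1.0918.
Each bolus raises the concentration by D/Vd = 450/224 ≈ 2.009 μg/mL.
Steady-state peak Cmax,ss = C₀·R ≈ 2.009 × 1.0918 ≈ 2.193 μg/mL.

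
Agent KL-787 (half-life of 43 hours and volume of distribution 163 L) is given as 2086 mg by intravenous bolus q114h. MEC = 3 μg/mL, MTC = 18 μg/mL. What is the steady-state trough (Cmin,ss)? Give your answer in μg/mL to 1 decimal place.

2.4 μg/mL

Over one 114-h interval, 114/43 ≈ 2.6512 half-lives elapse, leaving f ≈ 0.1592 of each dose.
Accumulation ratio R = 1/(1 − f) ≈ 1/0.8408 ≈ 1.1893.
Each bolus raises the concentration by D/Vd = 2086/163 ≈ 12.798 μg/mL.
Steady-state peak Cmax,ss = C₀·R ≈ 12.798 × 1.1893 ≈ 15.221 μg/mL.
Steady-state trough Cmin,ss = Cmax,ss·f ≈ 15.221 × 0.1592 ≈ 2.423 μg/mL.
Trough 2.4 μg/mL vs MEC 3 μg/mL: subtherapeutic.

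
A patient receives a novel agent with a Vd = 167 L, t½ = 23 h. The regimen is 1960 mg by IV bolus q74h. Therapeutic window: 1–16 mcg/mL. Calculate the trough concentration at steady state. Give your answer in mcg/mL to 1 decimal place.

Over one 74-h interval, 74/23 ≈ 3.2174 half-lives elapse, leaving f ≈ 0.1075 of each dose.
At steady state, accumulation factor R = 1/(1 − e^(−kτ)) ≈ 1.1204.
Each bolus raises the concentration by D/Vd = 1960/167 ≈ 11.737 mcg/mL.
Cmax,ss = C₀/(1 − f) ≈ 11.737/0.8925 ≈ 13.151 mcg/mL.
One interval later, Cmin,ss = Cmax,ss·e^(−kτ) ≈ 13.151 × 0.1075 ≈ 1.414 mcg/mL.
Trough 1.4 mcg/mL vs MEC 1 mcg/mL: adequate.

1.4 mcg/mL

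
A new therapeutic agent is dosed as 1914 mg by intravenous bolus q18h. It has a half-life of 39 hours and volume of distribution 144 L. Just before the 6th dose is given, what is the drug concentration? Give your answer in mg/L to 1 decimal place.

f = (1/2)^(τ/t½) = (1/2)^(18/39) ≈ 0.7262.
C₀ = D/Vd = 1914/144 ≈ 13.292 mg/L.
Before the 6th dose, 5 doses have been given. Superposition: Cmin = C₀·(f + f² + … + f^5).
≈ 13.292 × (0.7262 + 0.5274 + 0.3830 + 0.2781 + 0.2020) ≈ 13.292 × 2.1167 ≈ 28.135 mg/L.

28.1 mg/L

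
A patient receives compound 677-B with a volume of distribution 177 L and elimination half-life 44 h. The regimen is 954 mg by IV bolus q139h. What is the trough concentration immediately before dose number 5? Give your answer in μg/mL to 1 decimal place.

f = (1/2)^(τ/t½) = (1/2)^(139/44) ≈ 0.1119.
C₀ = D/Vd = 954/177 ≈ 5.390 μg/mL.
Before the 5th dose, 4 doses have been given. Superposition: Cmin = C₀·(f + f² + … + f^4).
≈ 5.390 × (0.1119 + 0.0125 + 0.0014 + 0.0002) ≈ 5.390 × 0.1260 ≈ 0.679 μg/mL.

0.7 μg/mL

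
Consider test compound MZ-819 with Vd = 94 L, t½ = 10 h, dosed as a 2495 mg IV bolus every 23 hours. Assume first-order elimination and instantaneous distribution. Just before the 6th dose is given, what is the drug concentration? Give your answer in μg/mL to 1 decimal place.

f = (1/2)^(τ/t½) = (1/2)^(23/10) ≈ 0.2031.
C₀ = D/Vd = 2495/94 ≈ 26.543 μg/mL.
Before the 6th dose, 5 doses have been given. Superposition: Cmin = C₀·(f + f² + … + f^5).
≈ 26.543 × (0.2031 + 0.0412 + 0.0084 + 0.0017 + 0.0003) ≈ 26.543 × 0.2547 ≈ 6.761 μg/mL.

6.8 μg/mL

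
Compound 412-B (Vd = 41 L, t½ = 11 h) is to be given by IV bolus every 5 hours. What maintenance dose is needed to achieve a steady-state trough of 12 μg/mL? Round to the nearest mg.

τ/t½ = 5/11 ≈ 0.45455, so f = (1/2)^(5/11) ≈ 0.729740.
Cmin,ss = (D/Vd)·f/(1−f), so D = Cmin,ss·Vd·(1−f)/f.
D = 12 × 41 × (1−f)/f ≈ 12 × 41 × 0.37035 ≈ 182.21 mg.

182 mg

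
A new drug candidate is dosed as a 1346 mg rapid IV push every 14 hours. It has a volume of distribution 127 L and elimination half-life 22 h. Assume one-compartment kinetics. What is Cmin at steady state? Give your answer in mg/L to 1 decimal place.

k = ln2/t½ = ln2/22 ≈ 0.031507 h⁻¹; fraction remaining f = e^(−kτ) = e^(−0.031507×14) ≈ 0.6433.
Accumulation ratio R = 1/(1 − f) ≈ 1/0.3567 ≈ 2.8035.
Each bolus raises the concentration by D/Vd = 1346/127 ≈ 10.598 mg/L.
Cmax,ss = C₀/(1 − f) ≈ 10.598/0.3567 ≈ 29.711 mg/L.
One interval later, Cmin,ss = Cmax,ss·e^(−kτ) ≈ 29.711 × 0.6433 ≈ 19.113 mg/L.

19.1 mg/L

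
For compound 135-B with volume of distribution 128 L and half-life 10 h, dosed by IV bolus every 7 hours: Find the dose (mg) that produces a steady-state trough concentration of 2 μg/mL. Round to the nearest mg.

τ/t½ = 7/10 ≈ 0.7, so f = (1/2)^(7/10) ≈ 0.615572.
Cmin,ss = (D/Vd)·f/(1−f), so D = Cmin,ss·Vd·(1−f)/f.
D = 2 × 128 × (1−f)/f ≈ 2 × 128 × 0.62451 ≈ 159.87 mg.

160 mg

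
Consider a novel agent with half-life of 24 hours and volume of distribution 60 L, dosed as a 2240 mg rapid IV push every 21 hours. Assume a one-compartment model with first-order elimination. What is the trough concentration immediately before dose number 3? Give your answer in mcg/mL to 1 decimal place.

31.5 mcg/mL

f = (1/2)^(τ/t½) = (1/2)^(21/24) ≈ 0.5453.
C₀ = D/Vd = 2240/60 ≈ 37.333 mcg/mL.
Before the 3rd dose, 2 doses have been given. Superposition: Cmin = C₀·(f + f²).
≈ 37.333 × (0.5453 + 0.2974) ≈ 37.333 × 0.8427 ≈ 31.461 mcg/mL.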